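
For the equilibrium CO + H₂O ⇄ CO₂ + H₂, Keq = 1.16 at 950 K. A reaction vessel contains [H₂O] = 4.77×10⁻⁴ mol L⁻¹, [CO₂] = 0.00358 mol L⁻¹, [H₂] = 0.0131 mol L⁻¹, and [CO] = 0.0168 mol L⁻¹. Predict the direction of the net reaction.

to the left

Q = [CO₂]·[H₂] / ([CO]·[H₂O]) = (0.00358)·(0.0131) / ((0.0168)·(4.77×10⁻⁴)) = 5.85
Q = 5.85 > Keq = 1.16, so the reverse reaction proceeds.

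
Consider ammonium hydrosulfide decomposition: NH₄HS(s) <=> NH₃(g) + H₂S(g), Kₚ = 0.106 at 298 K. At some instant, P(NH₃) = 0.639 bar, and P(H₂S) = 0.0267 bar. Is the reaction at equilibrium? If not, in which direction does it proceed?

(NH₄HS is a pure solid — omitted from Qₚ.)
Qₚ = P(NH₃)·P(H₂S) = (0.639)·(0.0267) = 0.0171
Qₚ = 0.0171 < Kₚ = 0.106, so the forward reaction proceeds.

in the forward direction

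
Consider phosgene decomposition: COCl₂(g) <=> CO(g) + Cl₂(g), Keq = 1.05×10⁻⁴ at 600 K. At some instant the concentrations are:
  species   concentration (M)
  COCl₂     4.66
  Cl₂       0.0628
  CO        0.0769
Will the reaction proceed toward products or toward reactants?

in the reverse direction

Q = [CO]·[Cl₂] / [COCl₂] = (0.0769)·(0.0628) / (4.66) = 0.00104
Q = 0.00104 > Keq = 1.05×10⁻⁴, so the reverse reaction proceeds.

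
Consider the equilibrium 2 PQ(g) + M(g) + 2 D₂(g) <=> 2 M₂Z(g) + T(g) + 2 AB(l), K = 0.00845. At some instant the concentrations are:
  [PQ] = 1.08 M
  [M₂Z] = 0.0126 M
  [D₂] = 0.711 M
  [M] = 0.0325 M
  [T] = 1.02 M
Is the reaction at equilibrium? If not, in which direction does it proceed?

(AB is a pure liquid — omitted from Q.)
Q = [M₂Z]²·[T] / ([PQ]²·[M]·[D₂]²) = (0.0126)²·(1.02) / ((1.08)²·(0.0325)·(0.711)²) = 0.00845
Q = 0.00845 = K, so the system is already at equilibrium.

at equilibrium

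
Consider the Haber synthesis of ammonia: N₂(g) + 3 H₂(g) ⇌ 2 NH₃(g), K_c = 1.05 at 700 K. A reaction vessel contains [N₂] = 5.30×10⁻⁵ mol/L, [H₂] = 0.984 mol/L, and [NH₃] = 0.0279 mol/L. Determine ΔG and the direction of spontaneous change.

Q_c = [NH₃]² / ([N₂]·[H₂]³) = (0.0279)² / ((5.30×10⁻⁵)·(0.984)³) = 15.4
ΔG = RT ln(Q_c/K_c) = (8.314 J mol⁻¹ K⁻¹)(700 K) × ln(15.4/1.05)
   = (5.820 kJ/mol)(2.686) = 15.6 kJ/mol
ΔG > 0, so the forward reaction is non-spontaneous (proceeds in reverse).

ΔG = 15.6 kJ/mol; the forward reaction is non-spontaneous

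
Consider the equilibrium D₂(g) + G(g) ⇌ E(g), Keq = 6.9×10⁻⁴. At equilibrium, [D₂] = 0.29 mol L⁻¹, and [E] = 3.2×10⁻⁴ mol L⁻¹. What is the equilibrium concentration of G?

At equilibrium, Keq = [E] / ([D₂]·[G]) = 6.9×10⁻⁴.
(3.2×10⁻⁴) / ((0.29)·([G])) = 6.9×10⁻⁴
[G] = 1.60 = 1.6 mol L⁻¹

[G] = 1.6 mol L⁻¹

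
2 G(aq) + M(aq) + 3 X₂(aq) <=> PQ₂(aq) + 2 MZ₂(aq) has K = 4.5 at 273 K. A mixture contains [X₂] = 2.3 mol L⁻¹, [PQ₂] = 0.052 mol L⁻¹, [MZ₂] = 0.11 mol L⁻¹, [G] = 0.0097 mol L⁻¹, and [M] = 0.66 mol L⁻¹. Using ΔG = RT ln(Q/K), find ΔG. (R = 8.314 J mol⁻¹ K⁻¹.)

ΔG = -3.83 kJ/mol

Q = [PQ₂]·[MZ₂]² / ([G]²·[M]·[X₂]³) = (0.052)·(0.11)² / ((0.0097)²·(0.66)·(2.3)³) = 0.833
ΔG = RT ln(Q/K) = (8.314 J mol⁻¹ K⁻¹)(273 K) × ln(0.833/4.5)
   = (2.270 kJ/mol)(-1.687) = -3.83 kJ/mol
ΔG < 0, so the forward reaction is spontaneous (proceeds forward).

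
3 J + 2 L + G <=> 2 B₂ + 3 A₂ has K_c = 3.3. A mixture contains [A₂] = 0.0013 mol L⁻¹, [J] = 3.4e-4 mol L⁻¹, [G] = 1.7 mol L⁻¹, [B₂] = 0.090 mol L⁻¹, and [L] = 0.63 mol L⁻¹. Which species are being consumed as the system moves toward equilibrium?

J, L, G (reactants)

Q_c = [B₂]²·[A₂]³ / ([J]³·[L]²·[G]) = (0.090)²·(0.0013)³ / ((3.4e-4)³·(0.63)²·(1.7)) = 0.67
Q_c = 0.67 < K_c = 3.3: net forward reaction.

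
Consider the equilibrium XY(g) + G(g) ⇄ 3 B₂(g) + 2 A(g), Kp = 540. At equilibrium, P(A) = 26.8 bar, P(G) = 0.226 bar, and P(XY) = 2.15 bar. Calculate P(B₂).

At equilibrium, Kp = P(B₂)³·P(A)² / (P(XY)·P(G)) = 540.
(P(B₂))³·(26.8)² / ((2.15)·(0.226)) = 540
P(B₂)³ = 0.365 ⇒ P(B₂) = 0.715 bar

P(B₂) = 0.715 bar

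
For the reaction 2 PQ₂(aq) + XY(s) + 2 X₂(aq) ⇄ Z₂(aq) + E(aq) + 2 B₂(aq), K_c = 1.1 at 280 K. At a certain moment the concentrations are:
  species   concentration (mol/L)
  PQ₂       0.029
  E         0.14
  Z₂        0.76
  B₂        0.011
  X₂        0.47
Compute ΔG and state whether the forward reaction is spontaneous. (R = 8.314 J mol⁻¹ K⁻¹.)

ΔG = -6.44 kJ/mol; the forward reaction is spontaneous

(XY is a pure solid — omitted from Q_c.)
Q_c = [Z₂]·[E]·[B₂]² / ([PQ₂]²·[X₂]²) = (0.76)·(0.14)·(0.011)² / ((0.029)²·(0.47)²) = 0.0693
ΔG = RT ln(Q_c/K_c) = (8.314 J mol⁻¹ K⁻¹)(280 K) × ln(0.0693/1.1)
   = (2.328 kJ/mol)(-2.765) = -6.44 kJ/mol
ΔG < 0, so the forward reaction is spontaneous (proceeds forward).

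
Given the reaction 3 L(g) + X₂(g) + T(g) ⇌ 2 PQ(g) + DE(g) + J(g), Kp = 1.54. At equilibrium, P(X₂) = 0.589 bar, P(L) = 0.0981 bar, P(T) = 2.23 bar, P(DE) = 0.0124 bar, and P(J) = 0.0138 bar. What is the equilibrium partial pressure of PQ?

At equilibrium, Kp = P(PQ)²·P(DE)·P(J) / (P(L)³·P(X₂)·P(T)) = 1.54.
(P(PQ))²·(0.0124)·(0.0138) / ((0.0981)³·(0.589)·(2.23)) = 1.54
P(PQ)² = 11.2 ⇒ P(PQ) = 3.34 bar

P(PQ) = 3.34 bar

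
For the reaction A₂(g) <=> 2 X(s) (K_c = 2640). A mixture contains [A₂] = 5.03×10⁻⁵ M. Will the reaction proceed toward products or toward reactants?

(X is a pure solid — omitted from Q_c.)
Q_c = 1 / [A₂] = 1 / (5.03×10⁻⁵) = 19900
Q_c = 19900 > K_c = 2640, so the reverse reaction proceeds.

reverse (toward reactants)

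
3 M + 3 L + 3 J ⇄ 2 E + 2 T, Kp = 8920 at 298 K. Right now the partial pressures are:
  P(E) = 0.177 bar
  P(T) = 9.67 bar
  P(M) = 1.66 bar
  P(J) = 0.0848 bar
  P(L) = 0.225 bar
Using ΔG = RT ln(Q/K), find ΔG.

Qp = P(E)²·P(T)² / (P(M)³·P(L)³·P(J)³) = (0.177)²·(9.67)² / ((1.66)³·(0.225)³·(0.0848)³) = 92200
ΔG = RT ln(Qp/Kp) = (8.314 J mol⁻¹ K⁻¹)(298 K) × ln(92200/8920)
   = (2.478 kJ/mol)(2.336) = 5.79 kJ/mol
ΔG > 0, so the forward reaction is non-spontaneous (proceeds in reverse).

ΔG = 5.79 kJ/mol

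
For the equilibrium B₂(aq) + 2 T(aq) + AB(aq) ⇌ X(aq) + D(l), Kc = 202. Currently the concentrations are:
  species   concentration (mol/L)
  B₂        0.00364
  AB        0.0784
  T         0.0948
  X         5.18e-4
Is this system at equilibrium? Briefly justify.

(D is a pure liquid — omitted from Qc.)
Qc = [X] / ([B₂]·[T]²·[AB]) = (5.18e-4) / ((0.00364)·(0.0948)²·(0.0784)) = 202
Qc = 202 = Kc; the system is at equilibrium.

yes, at equilibrium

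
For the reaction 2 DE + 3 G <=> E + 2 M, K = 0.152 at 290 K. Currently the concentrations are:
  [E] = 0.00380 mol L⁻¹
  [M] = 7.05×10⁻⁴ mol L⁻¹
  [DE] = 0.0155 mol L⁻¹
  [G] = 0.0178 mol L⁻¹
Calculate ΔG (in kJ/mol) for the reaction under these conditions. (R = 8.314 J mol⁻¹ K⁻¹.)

ΔG = 5.34 kJ/mol

Q = [E]·[M]² / ([DE]²·[G]³) = (0.00380)·(7.05×10⁻⁴)² / ((0.0155)²·(0.0178)³) = 1.39
ΔG = RT ln(Q/K) = (8.314 J mol⁻¹ K⁻¹)(290 K) × ln(1.39/0.152)
   = (2.411 kJ/mol)(2.213) = 5.34 kJ/mol
ΔG > 0, so the forward reaction is non-spontaneous (proceeds in reverse).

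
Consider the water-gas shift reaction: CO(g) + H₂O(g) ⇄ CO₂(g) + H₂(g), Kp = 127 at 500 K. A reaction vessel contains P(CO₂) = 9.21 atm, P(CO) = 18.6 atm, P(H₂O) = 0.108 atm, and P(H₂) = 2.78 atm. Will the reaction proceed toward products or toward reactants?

Qp = P(CO₂)·P(H₂) / (P(CO)·P(H₂O)) = (9.21)·(2.78) / ((18.6)·(0.108)) = 12.7
Qp = 12.7 < Kp = 127, so the forward reaction proceeds.

to the right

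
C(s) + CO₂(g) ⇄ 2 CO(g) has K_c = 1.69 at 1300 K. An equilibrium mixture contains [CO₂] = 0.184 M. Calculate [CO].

[CO] = 0.558 M

(C is a pure solid — omitted from K_c.)
At equilibrium, K_c = [CO]² / [CO₂] = 1.69.
([CO])² / (0.184) = 1.69
[CO]² = 0.311 ⇒ [CO] = 0.558 M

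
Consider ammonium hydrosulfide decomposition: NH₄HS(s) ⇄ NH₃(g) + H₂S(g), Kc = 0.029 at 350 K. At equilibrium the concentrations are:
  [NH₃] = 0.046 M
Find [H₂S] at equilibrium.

[H₂S] = 0.63 M

(NH₄HS is a pure solid — omitted from Kc.)
At equilibrium, Kc = [NH₃]·[H₂S] = 0.029.
(0.046)·([H₂S]) = 0.029
[H₂S] = 0.630 = 0.63 M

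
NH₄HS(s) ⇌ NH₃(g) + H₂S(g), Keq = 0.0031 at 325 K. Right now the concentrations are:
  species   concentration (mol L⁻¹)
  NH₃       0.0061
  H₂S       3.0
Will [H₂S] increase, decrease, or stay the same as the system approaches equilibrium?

(NH₄HS is a pure solid — omitted from Q.)
Q = [NH₃]·[H₂S] = (0.0061)·(3.0) = 0.018
Q = 0.018 > Keq = 0.0031: net reverse reaction.
H₂S is a product, so it decreases.

decrease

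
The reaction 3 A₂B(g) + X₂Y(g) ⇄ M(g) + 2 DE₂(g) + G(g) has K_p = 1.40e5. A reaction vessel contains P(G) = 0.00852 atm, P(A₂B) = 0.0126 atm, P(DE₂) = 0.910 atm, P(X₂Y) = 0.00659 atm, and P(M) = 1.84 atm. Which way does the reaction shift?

Q_p = P(M)·P(DE₂)²·P(G) / (P(A₂B)³·P(X₂Y)) = (1.84)·(0.910)²·(0.00852) / ((0.0126)³·(0.00659)) = 9.85e5
Q_p = 9.85e5 > K_p = 1.40e5, so the reverse reaction proceeds.

toward reactants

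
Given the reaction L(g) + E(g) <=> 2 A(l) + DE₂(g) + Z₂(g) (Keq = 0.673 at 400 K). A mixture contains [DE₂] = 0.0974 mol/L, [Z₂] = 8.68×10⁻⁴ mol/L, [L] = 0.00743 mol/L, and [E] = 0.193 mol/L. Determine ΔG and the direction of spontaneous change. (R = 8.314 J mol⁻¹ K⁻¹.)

(A is a pure liquid — omitted from Q.)
Q = [DE₂]·[Z₂] / ([L]·[E]) = (0.0974)·(8.68×10⁻⁴) / ((0.00743)·(0.193)) = 0.0590
ΔG = RT ln(Q/Keq) = (8.314 J mol⁻¹ K⁻¹)(400 K) × ln(0.0590/0.673)
   = (3.326 kJ/mol)(-2.434) = -8.10 kJ/mol
ΔG < 0, so the forward reaction is spontaneous (proceeds forward).

ΔG = -8.10 kJ/mol; the forward reaction is spontaneous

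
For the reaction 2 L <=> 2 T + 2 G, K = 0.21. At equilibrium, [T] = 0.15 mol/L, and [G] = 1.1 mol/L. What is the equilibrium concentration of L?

At equilibrium, K = [T]²·[G]² / [L]² = 0.21.
(0.15)²·(1.1)² / ([L])² = 0.21
[L]² = 0.130 ⇒ [L] = 0.36 mol/L

[L] = 0.36 mol/L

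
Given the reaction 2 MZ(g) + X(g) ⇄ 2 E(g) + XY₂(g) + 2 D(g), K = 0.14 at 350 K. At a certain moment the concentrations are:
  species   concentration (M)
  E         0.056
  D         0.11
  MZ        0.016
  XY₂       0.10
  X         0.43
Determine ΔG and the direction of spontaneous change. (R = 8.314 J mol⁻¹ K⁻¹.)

Q = [E]²·[XY₂]·[D]² / ([MZ]²·[X]) = (0.056)²·(0.10)·(0.11)² / ((0.016)²·(0.43)) = 0.0345
ΔG = RT ln(Q/K) = (8.314 J mol⁻¹ K⁻¹)(350 K) × ln(0.0345/0.14)
   = (2.910 kJ/mol)(-1.401) = -4.08 kJ/mol
ΔG < 0, so the forward reaction is spontaneous (proceeds forward).

ΔG = -4.08 kJ/mol; the forward reaction is spontaneous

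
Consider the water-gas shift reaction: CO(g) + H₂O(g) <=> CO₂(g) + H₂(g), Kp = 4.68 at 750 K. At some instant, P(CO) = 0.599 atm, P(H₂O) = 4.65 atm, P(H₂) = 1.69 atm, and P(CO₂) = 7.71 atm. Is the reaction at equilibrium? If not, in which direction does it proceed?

Qp = P(CO₂)·P(H₂) / (P(CO)·P(H₂O)) = (7.71)·(1.69) / ((0.599)·(4.65)) = 4.68
Qp = 4.68 = Kp, so the system is already at equilibrium.

at equilibrium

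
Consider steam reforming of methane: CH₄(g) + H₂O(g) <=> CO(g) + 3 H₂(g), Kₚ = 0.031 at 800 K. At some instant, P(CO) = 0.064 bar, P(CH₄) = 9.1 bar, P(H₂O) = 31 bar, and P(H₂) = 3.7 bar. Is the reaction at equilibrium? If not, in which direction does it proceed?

Qₚ = P(CO)·P(H₂)³ / (P(CH₄)·P(H₂O)) = (0.064)·(3.7)³ / ((9.1)·(31)) = 0.011
Qₚ = 0.011 < Kₚ = 0.031, so the forward reaction proceeds.

to the right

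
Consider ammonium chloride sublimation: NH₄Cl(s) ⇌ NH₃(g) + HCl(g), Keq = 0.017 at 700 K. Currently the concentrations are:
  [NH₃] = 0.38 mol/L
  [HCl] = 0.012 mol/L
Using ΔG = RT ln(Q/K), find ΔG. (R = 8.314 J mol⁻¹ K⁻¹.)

(NH₄Cl is a pure solid — omitted from Q.)
Q = [NH₃]·[HCl] = (0.38)·(0.012) = 0.00456
ΔG = RT ln(Q/Keq) = (8.314 J mol⁻¹ K⁻¹)(700 K) × ln(0.00456/0.017)
   = (5.820 kJ/mol)(-1.316) = -7.66 kJ/mol
ΔG < 0, so the forward reaction is spontaneous (proceeds forward).

ΔG = -7.66 kJ/mol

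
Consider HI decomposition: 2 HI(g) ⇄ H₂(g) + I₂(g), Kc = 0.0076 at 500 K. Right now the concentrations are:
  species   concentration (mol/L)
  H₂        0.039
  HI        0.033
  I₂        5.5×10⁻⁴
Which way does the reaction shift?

Qc = [H₂]·[I₂] / [HI]² = (0.039)·(5.5×10⁻⁴) / (0.033)² = 0.020
Qc = 0.020 > Kc = 0.0076, so the reverse reaction proceeds.

to the left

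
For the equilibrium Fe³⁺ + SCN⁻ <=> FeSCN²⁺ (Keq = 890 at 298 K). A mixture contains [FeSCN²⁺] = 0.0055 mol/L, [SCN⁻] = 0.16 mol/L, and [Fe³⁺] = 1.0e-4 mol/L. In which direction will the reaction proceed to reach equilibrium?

Q = [FeSCN²⁺] / ([Fe³⁺]·[SCN⁻]) = (0.0055) / ((1.0e-4)·(0.16)) = 340
Q = 340 < Keq = 890, so the forward reaction proceeds.

toward products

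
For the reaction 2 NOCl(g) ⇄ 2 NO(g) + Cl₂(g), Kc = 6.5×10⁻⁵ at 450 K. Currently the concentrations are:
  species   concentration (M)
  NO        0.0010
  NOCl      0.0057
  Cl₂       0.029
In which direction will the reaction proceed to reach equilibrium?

to the left

Qc = [NO]²·[Cl₂] / [NOCl]² = (0.0010)²·(0.029) / (0.0057)² = 8.9×10⁻⁴
Qc = 8.9×10⁻⁴ > Kc = 6.5×10⁻⁵, so the reverse reaction proceeds.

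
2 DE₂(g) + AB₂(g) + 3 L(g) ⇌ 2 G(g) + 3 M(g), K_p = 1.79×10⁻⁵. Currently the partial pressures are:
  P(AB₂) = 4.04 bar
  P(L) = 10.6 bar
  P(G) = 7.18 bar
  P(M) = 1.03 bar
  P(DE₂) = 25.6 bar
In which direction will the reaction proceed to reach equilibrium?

Q_p = P(G)²·P(M)³ / (P(DE₂)²·P(AB₂)·P(L)³) = (7.18)²·(1.03)³ / ((25.6)²·(4.04)·(10.6)³) = 1.79×10⁻⁵
Q_p = 1.79×10⁻⁵ = K_p, so the system is already at equilibrium.

no net change (already at equilibrium)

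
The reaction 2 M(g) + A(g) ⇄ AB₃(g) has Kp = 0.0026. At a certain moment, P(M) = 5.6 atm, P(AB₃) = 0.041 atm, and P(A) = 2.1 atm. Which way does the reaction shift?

forward (toward products)

Qp = P(AB₃) / (P(M)²·P(A)) = (0.041) / ((5.6)²·(2.1)) = 6.2e-4
Qp = 6.2e-4 < Kp = 0.0026, so the forward reaction proceeds.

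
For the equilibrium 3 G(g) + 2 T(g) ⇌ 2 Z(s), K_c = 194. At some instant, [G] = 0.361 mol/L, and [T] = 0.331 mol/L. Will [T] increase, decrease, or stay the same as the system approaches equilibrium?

(Z is a pure solid — omitted from Q_c.)
Q_c = 1 / ([G]³·[T]²) = 1 / ((0.361)³·(0.331)²) = 194
Q_c = 194 = K_c; the system is at equilibrium.

stay the same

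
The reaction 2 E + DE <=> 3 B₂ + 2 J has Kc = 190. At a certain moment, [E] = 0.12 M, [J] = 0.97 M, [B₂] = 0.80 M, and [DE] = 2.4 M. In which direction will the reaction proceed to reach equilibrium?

in the forward direction

Qc = [B₂]³·[J]² / ([E]²·[DE]) = (0.80)³·(0.97)² / ((0.12)²·(2.4)) = 14
Qc = 14 < Kc = 190, so the forward reaction proceeds.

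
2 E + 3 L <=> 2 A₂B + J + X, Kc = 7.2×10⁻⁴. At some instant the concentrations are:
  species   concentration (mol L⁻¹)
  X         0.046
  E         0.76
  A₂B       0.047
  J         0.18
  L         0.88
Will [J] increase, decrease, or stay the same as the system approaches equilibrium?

Qc = [A₂B]²·[J]·[X] / ([E]²·[L]³) = (0.047)²·(0.18)·(0.046) / ((0.76)²·(0.88)³) = 4.6×10⁻⁵
Qc = 4.6×10⁻⁵ < Kc = 7.2×10⁻⁴: net forward reaction.
J is a product, so it increases.

increase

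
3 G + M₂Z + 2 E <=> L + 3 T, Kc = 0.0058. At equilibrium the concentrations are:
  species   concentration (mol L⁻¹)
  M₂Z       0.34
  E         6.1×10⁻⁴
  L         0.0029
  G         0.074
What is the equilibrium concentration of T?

At equilibrium, Kc = [L]·[T]³ / ([G]³·[M₂Z]·[E]²) = 0.0058.
(0.0029)·([T])³ / ((0.074)³·(0.34)·(6.1×10⁻⁴)²) = 0.0058
[T]³ = 1.03×10⁻¹⁰ ⇒ [T] = 4.7×10⁻⁴ mol L⁻¹

[T] = 4.7×10⁻⁴ mol L⁻¹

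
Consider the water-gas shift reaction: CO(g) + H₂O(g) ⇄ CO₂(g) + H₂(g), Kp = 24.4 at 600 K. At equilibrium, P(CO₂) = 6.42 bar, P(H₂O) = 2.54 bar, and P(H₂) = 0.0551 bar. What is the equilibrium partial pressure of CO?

P(CO) = 0.00571 bar

At equilibrium, Kp = P(CO₂)·P(H₂) / (P(CO)·P(H₂O)) = 24.4.
(6.42)·(0.0551) / ((P(CO))·(2.54)) = 24.4
P(CO) = 0.00571 bar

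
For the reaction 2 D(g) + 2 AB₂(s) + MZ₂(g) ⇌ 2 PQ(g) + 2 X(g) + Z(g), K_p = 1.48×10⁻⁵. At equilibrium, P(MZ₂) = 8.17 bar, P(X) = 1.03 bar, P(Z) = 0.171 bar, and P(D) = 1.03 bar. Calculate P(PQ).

P(PQ) = 0.0266 bar

(AB₂ is a pure solid — omitted from K_p.)
At equilibrium, K_p = P(PQ)²·P(X)²·P(Z) / (P(D)²·P(MZ₂)) = 1.48×10⁻⁵.
(P(PQ))²·(1.03)²·(0.171) / ((1.03)²·(8.17)) = 1.48×10⁻⁵
P(PQ)² = 7.07×10⁻⁴ ⇒ P(PQ) = 0.0266 bar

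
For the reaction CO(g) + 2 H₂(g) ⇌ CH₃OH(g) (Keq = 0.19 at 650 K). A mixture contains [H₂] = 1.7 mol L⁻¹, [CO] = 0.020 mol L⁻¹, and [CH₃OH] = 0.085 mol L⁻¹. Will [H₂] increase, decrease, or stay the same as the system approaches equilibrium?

Q = [CH₃OH] / ([CO]·[H₂]²) = (0.085) / ((0.020)·(1.7)²) = 1.5
Q = 1.5 > Keq = 0.19: net reverse reaction.
H₂ is a reactant, so it increases.

increase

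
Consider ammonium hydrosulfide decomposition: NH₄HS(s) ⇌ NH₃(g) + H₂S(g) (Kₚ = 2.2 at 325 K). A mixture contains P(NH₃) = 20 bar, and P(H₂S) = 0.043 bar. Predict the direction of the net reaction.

in the forward direction

(NH₄HS is a pure solid — omitted from Qₚ.)
Qₚ = P(NH₃)·P(H₂S) = (20)·(0.043) = 0.86
Qₚ = 0.86 < Kₚ = 2.2, so the forward reaction proceeds.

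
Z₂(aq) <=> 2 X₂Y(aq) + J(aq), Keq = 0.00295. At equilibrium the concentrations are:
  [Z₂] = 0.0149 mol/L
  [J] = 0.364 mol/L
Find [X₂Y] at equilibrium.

At equilibrium, Keq = [X₂Y]²·[J] / [Z₂] = 0.00295.
([X₂Y])²·(0.364) / (0.0149) = 0.00295
[X₂Y]² = 1.21e-4 ⇒ [X₂Y] = 0.0110 mol/L

[X₂Y] = 0.0110 mol/L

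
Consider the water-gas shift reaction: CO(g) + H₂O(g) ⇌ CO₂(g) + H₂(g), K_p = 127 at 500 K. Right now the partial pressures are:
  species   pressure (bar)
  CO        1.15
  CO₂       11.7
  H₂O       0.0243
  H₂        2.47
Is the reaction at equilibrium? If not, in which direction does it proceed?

toward reactants

Q_p = P(CO₂)·P(H₂) / (P(CO)·P(H₂O)) = (11.7)·(2.47) / ((1.15)·(0.0243)) = 1030
Q_p = 1030 > K_p = 127, so the reverse reaction proceeds.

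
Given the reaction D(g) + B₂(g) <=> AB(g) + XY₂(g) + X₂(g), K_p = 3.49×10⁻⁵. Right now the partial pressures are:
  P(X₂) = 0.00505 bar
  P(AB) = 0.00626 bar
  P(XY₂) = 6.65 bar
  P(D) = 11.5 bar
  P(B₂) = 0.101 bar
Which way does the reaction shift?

toward reactants

Q_p = P(AB)·P(XY₂)·P(X₂) / (P(D)·P(B₂)) = (0.00626)·(6.65)·(0.00505) / ((11.5)·(0.101)) = 1.81×10⁻⁴
Q_p = 1.81×10⁻⁴ > K_p = 3.49×10⁻⁵, so the reverse reaction proceeds.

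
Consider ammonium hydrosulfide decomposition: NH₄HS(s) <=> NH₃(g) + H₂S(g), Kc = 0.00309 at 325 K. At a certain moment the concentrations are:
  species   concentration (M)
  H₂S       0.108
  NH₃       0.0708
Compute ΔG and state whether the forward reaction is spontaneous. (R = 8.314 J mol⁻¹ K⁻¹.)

(NH₄HS is a pure solid — omitted from Qc.)
Qc = [NH₃]·[H₂S] = (0.0708)·(0.108) = 0.00765
ΔG = RT ln(Qc/Kc) = (8.314 J mol⁻¹ K⁻¹)(325 K) × ln(0.00765/0.00309)
   = (2.702 kJ/mol)(0.9065) = 2.45 kJ/mol
ΔG > 0, so the forward reaction is non-spontaneous (proceeds in reverse).

ΔG = 2.45 kJ/mol; the forward reaction is non-spontaneous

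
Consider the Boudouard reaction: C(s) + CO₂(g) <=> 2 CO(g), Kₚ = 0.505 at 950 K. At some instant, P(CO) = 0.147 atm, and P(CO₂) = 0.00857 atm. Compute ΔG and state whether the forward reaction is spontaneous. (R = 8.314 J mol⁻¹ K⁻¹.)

ΔG = 12.7 kJ/mol; the forward reaction is non-spontaneous

(C is a pure solid — omitted from Qₚ.)
Qₚ = P(CO)² / P(CO₂) = (0.147)² / (0.00857) = 2.52
ΔG = RT ln(Qₚ/Kₚ) = (8.314 J mol⁻¹ K⁻¹)(950 K) × ln(2.52/0.505)
   = (7.898 kJ/mol)(1.607) = 12.7 kJ/mol
ΔG > 0, so the forward reaction is non-spontaneous (proceeds in reverse).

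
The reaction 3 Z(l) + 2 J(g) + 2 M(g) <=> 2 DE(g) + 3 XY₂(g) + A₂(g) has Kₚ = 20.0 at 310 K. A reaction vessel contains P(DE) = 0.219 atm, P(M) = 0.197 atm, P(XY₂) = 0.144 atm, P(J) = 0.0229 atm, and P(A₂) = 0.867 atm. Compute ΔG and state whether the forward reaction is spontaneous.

ΔG = -3.06 kJ/mol; the forward reaction is spontaneous

(Z is a pure liquid — omitted from Qₚ.)
Qₚ = P(DE)²·P(XY₂)³·P(A₂) / (P(J)²·P(M)²) = (0.219)²·(0.144)³·(0.867) / ((0.0229)²·(0.197)²) = 6.10
ΔG = RT ln(Qₚ/Kₚ) = (8.314 J mol⁻¹ K⁻¹)(310 K) × ln(6.10/20.0)
   = (2.577 kJ/mol)(-1.187) = -3.06 kJ/mol
ΔG < 0, so the forward reaction is spontaneous (proceeds forward).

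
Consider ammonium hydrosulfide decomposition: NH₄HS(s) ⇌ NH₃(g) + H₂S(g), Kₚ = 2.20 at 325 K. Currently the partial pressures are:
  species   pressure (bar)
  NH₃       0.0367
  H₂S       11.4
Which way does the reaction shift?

(NH₄HS is a pure solid — omitted from Qₚ.)
Qₚ = P(NH₃)·P(H₂S) = (0.0367)·(11.4) = 0.418
Qₚ = 0.418 < Kₚ = 2.20, so the forward reaction proceeds.

to the right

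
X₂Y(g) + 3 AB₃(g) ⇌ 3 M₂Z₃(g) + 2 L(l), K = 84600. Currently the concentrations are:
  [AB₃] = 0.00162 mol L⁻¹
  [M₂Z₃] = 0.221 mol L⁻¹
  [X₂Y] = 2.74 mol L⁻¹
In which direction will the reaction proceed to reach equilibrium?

(L is a pure liquid — omitted from Q.)
Q = [M₂Z₃]³ / ([X₂Y]·[AB₃]³) = (0.221)³ / ((2.74)·(0.00162)³) = 9.27e5
Q = 9.27e5 > K = 84600, so the reverse reaction proceeds.

toward reactants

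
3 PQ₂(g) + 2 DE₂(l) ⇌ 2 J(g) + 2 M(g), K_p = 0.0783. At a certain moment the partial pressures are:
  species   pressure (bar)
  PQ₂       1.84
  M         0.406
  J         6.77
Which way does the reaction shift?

in the reverse direction

(DE₂ is a pure liquid — omitted from Q_p.)
Q_p = P(J)²·P(M)² / P(PQ₂)³ = (6.77)²·(0.406)² / (1.84)³ = 1.21
Q_p = 1.21 > K_p = 0.0783, so the reverse reaction proceeds.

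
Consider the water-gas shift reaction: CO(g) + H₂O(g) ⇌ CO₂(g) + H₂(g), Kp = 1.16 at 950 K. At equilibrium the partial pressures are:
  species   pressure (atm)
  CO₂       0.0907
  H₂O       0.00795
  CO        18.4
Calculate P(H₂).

P(H₂) = 1.87 atm

At equilibrium, Kp = P(CO₂)·P(H₂) / (P(CO)·P(H₂O)) = 1.16.
(0.0907)·(P(H₂)) / ((18.4)·(0.00795)) = 1.16
P(H₂) = 1.87 atm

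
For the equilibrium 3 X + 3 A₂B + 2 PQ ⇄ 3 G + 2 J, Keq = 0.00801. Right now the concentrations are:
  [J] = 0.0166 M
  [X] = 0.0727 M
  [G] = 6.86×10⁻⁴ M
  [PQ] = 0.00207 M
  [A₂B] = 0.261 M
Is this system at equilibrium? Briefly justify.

no; Q < K, reaction proceeds forward

Q = [G]³·[J]² / ([X]³·[A₂B]³·[PQ]²) = (6.86×10⁻⁴)³·(0.0166)² / ((0.0727)³·(0.261)³·(0.00207)²) = 0.00304
Q = 0.00304 < Keq = 0.00801: net forward reaction.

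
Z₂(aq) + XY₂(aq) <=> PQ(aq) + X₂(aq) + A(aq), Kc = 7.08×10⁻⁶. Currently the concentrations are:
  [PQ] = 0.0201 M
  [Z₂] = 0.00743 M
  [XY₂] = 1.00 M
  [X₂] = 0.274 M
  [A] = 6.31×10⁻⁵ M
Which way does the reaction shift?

Qc = [PQ]·[X₂]·[A] / ([Z₂]·[XY₂]) = (0.0201)·(0.274)·(6.31×10⁻⁵) / ((0.00743)·(1.00)) = 4.68×10⁻⁵
Qc = 4.68×10⁻⁵ > Kc = 7.08×10⁻⁶, so the reverse reaction proceeds.

toward reactants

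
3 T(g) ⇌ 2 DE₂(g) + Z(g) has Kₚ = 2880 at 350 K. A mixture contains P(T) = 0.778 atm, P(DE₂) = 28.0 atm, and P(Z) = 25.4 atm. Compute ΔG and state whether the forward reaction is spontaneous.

ΔG = 7.82 kJ/mol; the forward reaction is non-spontaneous

Qₚ = P(DE₂)²·P(Z) / P(T)³ = (28.0)²·(25.4) / (0.778)³ = 42300
ΔG = RT ln(Qₚ/Kₚ) = (8.314 J mol⁻¹ K⁻¹)(350 K) × ln(42300/2880)
   = (2.910 kJ/mol)(2.687) = 7.82 kJ/mol
ΔG > 0, so the forward reaction is non-spontaneous (proceeds in reverse).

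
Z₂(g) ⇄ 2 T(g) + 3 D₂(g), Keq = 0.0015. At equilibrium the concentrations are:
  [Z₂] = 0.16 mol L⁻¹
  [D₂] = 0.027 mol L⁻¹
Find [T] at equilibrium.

At equilibrium, Keq = [T]²·[D₂]³ / [Z₂] = 0.0015.
([T])²·(0.027)³ / (0.16) = 0.0015
[T]² = 12.2 ⇒ [T] = 3.5 mol L⁻¹

[T] = 3.5 mol L⁻¹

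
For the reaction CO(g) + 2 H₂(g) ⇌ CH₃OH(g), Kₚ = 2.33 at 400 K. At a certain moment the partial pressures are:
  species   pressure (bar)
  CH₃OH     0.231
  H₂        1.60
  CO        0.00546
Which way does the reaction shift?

Qₚ = P(CH₃OH) / (P(CO)·P(H₂)²) = (0.231) / ((0.00546)·(1.60)²) = 16.5
Qₚ = 16.5 > Kₚ = 2.33, so the reverse reaction proceeds.

in the reverse direction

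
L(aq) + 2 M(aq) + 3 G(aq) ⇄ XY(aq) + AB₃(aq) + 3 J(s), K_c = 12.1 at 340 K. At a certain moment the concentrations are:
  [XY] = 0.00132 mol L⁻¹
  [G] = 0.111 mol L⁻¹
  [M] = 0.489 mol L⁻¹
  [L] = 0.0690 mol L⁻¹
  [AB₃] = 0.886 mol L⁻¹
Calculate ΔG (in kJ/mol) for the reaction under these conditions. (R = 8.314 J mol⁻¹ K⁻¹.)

ΔG = 4.11 kJ/mol

(J is a pure solid — omitted from Q_c.)
Q_c = [XY]·[AB₃] / ([L]·[M]²·[G]³) = (0.00132)·(0.886) / ((0.0690)·(0.489)²·(0.111)³) = 51.8
ΔG = RT ln(Q_c/K_c) = (8.314 J mol⁻¹ K⁻¹)(340 K) × ln(51.8/12.1)
   = (2.827 kJ/mol)(1.454) = 4.11 kJ/mol
ΔG > 0, so the forward reaction is non-spontaneous (proceeds in reverse).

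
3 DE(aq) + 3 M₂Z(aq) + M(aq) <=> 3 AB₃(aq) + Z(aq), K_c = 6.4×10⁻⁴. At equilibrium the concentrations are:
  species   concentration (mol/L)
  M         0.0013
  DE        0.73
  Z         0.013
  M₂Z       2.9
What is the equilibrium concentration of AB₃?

[AB₃] = 0.085 mol/L

At equilibrium, K_c = [AB₃]³·[Z] / ([DE]³·[M₂Z]³·[M]) = 6.4×10⁻⁴.
([AB₃])³·(0.013) / ((0.73)³·(2.9)³·(0.0013)) = 6.4×10⁻⁴
[AB₃]³ = 6.07×10⁻⁴ ⇒ [AB₃] = 0.085 mol/L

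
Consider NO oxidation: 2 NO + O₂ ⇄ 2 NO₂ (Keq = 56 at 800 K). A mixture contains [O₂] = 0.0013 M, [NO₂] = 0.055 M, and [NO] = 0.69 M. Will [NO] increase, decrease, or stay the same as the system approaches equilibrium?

Q = [NO₂]² / ([NO]²·[O₂]) = (0.055)² / ((0.69)²·(0.0013)) = 4.9
Q = 4.9 < Keq = 56: net forward reaction.
NO is a reactant, so it decreases.

decrease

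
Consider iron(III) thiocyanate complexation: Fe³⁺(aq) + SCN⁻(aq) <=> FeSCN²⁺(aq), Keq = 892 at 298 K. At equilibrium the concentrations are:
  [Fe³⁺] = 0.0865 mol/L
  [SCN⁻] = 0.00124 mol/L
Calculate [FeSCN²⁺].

[FeSCN²⁺] = 0.0957 mol/L

At equilibrium, Keq = [FeSCN²⁺] / ([Fe³⁺]·[SCN⁻]) = 892.
([FeSCN²⁺]) / ((0.0865)·(0.00124)) = 892
[FeSCN²⁺] = 0.0957 mol/L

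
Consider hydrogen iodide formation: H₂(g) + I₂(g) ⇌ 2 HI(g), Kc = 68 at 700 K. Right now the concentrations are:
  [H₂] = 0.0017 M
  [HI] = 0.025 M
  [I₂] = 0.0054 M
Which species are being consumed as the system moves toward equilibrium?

none (at equilibrium)

Qc = [HI]² / ([H₂]·[I₂]) = (0.025)² / ((0.0017)·(0.0054)) = 68
Qc = 68 = Kc; the system is at equilibrium.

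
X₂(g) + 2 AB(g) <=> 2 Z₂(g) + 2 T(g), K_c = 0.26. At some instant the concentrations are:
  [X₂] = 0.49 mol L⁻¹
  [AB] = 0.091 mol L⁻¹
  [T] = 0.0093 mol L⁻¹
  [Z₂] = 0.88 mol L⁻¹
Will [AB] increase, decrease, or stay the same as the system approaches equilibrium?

Q_c = [Z₂]²·[T]² / ([X₂]·[AB]²) = (0.88)²·(0.0093)² / ((0.49)·(0.091)²) = 0.017
Q_c = 0.017 < K_c = 0.26: net forward reaction.
AB is a reactant, so it decreases.

decrease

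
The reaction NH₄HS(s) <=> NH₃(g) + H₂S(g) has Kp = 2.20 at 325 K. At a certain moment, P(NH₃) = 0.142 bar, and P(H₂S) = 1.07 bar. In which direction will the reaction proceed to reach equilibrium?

(NH₄HS is a pure solid — omitted from Qp.)
Qp = P(NH₃)·P(H₂S) = (0.142)·(1.07) = 0.152
Qp = 0.152 < Kp = 2.20, so the forward reaction proceeds.

in the forward direction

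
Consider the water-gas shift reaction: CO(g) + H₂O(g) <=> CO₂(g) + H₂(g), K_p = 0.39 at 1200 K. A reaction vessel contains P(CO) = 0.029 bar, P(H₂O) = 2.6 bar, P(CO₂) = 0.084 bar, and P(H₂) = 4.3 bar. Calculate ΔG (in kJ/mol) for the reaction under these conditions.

ΔG = 25.0 kJ/mol

Q_p = P(CO₂)·P(H₂) / (P(CO)·P(H₂O)) = (0.084)·(4.3) / ((0.029)·(2.6)) = 4.79
ΔG = RT ln(Q_p/K_p) = (8.314 J mol⁻¹ K⁻¹)(1200 K) × ln(4.79/0.39)
   = (9.977 kJ/mol)(2.508) = 25.0 kJ/mol
ΔG > 0, so the forward reaction is non-spontaneous (proceeds in reverse).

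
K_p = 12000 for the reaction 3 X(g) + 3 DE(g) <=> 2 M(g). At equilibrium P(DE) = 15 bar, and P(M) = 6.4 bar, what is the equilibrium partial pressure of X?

P(X) = 0.010 bar

At equilibrium, K_p = P(M)² / (P(X)³·P(DE)³) = 12000.
(6.4)² / ((P(X))³·(15)³) = 12000
P(X)³ = 1.01×10⁻⁶ ⇒ P(X) = 0.010 bar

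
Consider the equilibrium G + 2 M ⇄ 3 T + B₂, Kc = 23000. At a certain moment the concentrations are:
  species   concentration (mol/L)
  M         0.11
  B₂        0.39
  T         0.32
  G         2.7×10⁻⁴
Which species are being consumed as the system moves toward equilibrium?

Qc = [T]³·[B₂] / ([G]·[M]²) = (0.32)³·(0.39) / ((2.7×10⁻⁴)·(0.11)²) = 3900
Qc = 3900 < Kc = 23000: net forward reaction.

G, M (reactants)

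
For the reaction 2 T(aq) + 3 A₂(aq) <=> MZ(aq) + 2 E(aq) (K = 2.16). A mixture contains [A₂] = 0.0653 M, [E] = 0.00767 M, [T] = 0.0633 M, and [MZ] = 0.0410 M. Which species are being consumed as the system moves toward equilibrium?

Q = [MZ]·[E]² / ([T]²·[A₂]³) = (0.0410)·(0.00767)² / ((0.0633)²·(0.0653)³) = 2.16
Q = 2.16 = K; the system is at equilibrium.

none (at equilibrium)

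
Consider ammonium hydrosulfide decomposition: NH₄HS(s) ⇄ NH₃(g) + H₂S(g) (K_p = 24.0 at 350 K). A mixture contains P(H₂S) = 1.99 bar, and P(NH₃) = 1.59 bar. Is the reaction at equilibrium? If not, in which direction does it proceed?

forward (toward products)

(NH₄HS is a pure solid — omitted from Q_p.)
Q_p = P(NH₃)·P(H₂S) = (1.59)·(1.99) = 3.16
Q_p = 3.16 < K_p = 24.0, so the forward reaction proceeds.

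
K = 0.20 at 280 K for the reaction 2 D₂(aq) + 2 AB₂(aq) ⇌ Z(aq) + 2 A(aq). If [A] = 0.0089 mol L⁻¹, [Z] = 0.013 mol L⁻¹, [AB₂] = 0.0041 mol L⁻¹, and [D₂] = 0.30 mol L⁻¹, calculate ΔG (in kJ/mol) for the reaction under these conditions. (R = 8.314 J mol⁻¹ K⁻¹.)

ΔG = 2.85 kJ/mol

Q = [Z]·[A]² / ([D₂]²·[AB₂]²) = (0.013)·(0.0089)² / ((0.30)²·(0.0041)²) = 0.681
ΔG = RT ln(Q/K) = (8.314 J mol⁻¹ K⁻¹)(280 K) × ln(0.681/0.20)
   = (2.328 kJ/mol)(1.225) = 2.85 kJ/mol
ΔG > 0, so the forward reaction is non-spontaneous (proceeds in reverse).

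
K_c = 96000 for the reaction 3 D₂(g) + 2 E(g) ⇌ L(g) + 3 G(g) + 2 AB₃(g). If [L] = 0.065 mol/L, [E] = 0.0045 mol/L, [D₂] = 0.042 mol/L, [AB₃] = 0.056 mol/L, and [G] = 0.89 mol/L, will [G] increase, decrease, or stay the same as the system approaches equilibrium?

Q_c = [L]·[G]³·[AB₃]² / ([D₂]³·[E]²) = (0.065)·(0.89)³·(0.056)² / ((0.042)³·(0.0045)²) = 96000
Q_c = 96000 = K_c; the system is at equilibrium.

stay the same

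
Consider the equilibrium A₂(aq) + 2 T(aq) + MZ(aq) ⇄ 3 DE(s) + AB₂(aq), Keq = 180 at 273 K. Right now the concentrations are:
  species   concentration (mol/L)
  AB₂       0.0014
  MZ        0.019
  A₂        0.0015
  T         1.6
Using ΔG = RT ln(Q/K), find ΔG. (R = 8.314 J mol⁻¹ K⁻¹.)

(DE is a pure solid — omitted from Q.)
Q = [AB₂] / ([A₂]·[T]²·[MZ]) = (0.0014) / ((0.0015)·(1.6)²·(0.019)) = 19.2
ΔG = RT ln(Q/Keq) = (8.314 J mol⁻¹ K⁻¹)(273 K) × ln(19.2/180)
   = (2.270 kJ/mol)(-2.238) = -5.08 kJ/mol
ΔG < 0, so the forward reaction is spontaneous (proceeds forward).

ΔG = -5.08 kJ/mol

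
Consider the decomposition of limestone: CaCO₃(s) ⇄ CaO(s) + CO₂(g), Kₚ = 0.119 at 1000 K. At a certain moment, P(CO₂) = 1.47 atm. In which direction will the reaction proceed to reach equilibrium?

(CaCO₃, CaO are pure solids — omitted from Qₚ.)
Qₚ = P(CO₂) = 1.47
Qₚ = 1.47 > Kₚ = 0.119, so the reverse reaction proceeds.

reverse (toward reactants)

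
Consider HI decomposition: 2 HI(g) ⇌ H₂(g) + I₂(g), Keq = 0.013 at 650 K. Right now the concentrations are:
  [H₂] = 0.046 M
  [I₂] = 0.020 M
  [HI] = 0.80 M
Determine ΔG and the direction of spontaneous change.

ΔG = -11.9 kJ/mol; the forward reaction is spontaneous

Q = [H₂]·[I₂] / [HI]² = (0.046)·(0.020) / (0.80)² = 0.00144
ΔG = RT ln(Q/Keq) = (8.314 J mol⁻¹ K⁻¹)(650 K) × ln(0.00144/0.013)
   = (5.404 kJ/mol)(-2.200) = -11.9 kJ/mol
ΔG < 0, so the forward reaction is spontaneous (proceeds forward).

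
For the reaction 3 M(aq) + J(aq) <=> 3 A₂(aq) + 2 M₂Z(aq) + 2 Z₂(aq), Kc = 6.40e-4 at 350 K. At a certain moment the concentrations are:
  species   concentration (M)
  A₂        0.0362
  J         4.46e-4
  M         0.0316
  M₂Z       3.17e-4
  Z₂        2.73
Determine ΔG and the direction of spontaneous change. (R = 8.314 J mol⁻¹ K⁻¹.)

Qc = [A₂]³·[M₂Z]²·[Z₂]² / ([M]³·[J]) = (0.0362)³·(3.17e-4)²·(2.73)² / ((0.0316)³·(4.46e-4)) = 0.00252
ΔG = RT ln(Qc/Kc) = (8.314 J mol⁻¹ K⁻¹)(350 K) × ln(0.00252/6.40e-4)
   = (2.910 kJ/mol)(1.371) = 3.99 kJ/mol
ΔG > 0, so the forward reaction is non-spontaneous (proceeds in reverse).

ΔG = 3.99 kJ/mol; the forward reaction is non-spontaneous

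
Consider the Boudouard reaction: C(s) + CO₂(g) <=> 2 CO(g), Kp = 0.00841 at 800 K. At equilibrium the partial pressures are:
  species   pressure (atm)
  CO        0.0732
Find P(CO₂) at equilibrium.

(C is a pure solid — omitted from Kp.)
At equilibrium, Kp = P(CO)² / P(CO₂) = 0.00841.
(0.0732)² / (P(CO₂)) = 0.00841
P(CO₂) = 0.637 atm

P(CO₂) = 0.637 atm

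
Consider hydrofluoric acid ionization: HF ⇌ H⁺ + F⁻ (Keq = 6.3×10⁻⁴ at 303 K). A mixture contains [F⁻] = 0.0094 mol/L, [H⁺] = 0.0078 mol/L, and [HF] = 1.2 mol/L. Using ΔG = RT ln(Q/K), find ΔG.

ΔG = -5.88 kJ/mol

Q = [H⁺]·[F⁻] / [HF] = (0.0078)·(0.0094) / (1.2) = 6.11×10⁻⁵
ΔG = RT ln(Q/Keq) = (8.314 J mol⁻¹ K⁻¹)(303 K) × ln(6.11×10⁻⁵/6.3×10⁻⁴)
   = (2.519 kJ/mol)(-2.333) = -5.88 kJ/mol
ΔG < 0, so the forward reaction is spontaneous (proceeds forward).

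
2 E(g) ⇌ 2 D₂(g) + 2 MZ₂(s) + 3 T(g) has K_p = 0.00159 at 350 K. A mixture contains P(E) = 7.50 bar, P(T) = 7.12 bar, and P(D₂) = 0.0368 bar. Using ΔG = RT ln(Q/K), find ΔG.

(MZ₂ is a pure solid — omitted from Q_p.)
Q_p = P(D₂)²·P(T)³ / P(E)² = (0.0368)²·(7.12)³ / (7.50)² = 0.00869
ΔG = RT ln(Q_p/K_p) = (8.314 J mol⁻¹ K⁻¹)(350 K) × ln(0.00869/0.00159)
   = (2.910 kJ/mol)(1.698) = 4.94 kJ/mol
ΔG > 0, so the forward reaction is non-spontaneous (proceeds in reverse).

ΔG = 4.94 kJ/mol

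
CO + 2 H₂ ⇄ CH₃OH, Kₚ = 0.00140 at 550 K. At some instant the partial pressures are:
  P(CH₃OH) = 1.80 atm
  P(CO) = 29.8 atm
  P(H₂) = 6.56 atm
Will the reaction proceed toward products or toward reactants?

no net change (already at equilibrium)

Qₚ = P(CH₃OH) / (P(CO)·P(H₂)²) = (1.80) / ((29.8)·(6.56)²) = 0.00140
Qₚ = 0.00140 = Kₚ, so the system is already at equilibrium.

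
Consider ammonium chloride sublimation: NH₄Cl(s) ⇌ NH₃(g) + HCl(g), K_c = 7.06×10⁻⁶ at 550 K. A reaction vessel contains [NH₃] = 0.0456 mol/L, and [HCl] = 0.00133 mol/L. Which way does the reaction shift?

(NH₄Cl is a pure solid — omitted from Q_c.)
Q_c = [NH₃]·[HCl] = (0.0456)·(0.00133) = 6.06×10⁻⁵
Q_c = 6.06×10⁻⁵ > K_c = 7.06×10⁻⁶, so the reverse reaction proceeds.

toward reactants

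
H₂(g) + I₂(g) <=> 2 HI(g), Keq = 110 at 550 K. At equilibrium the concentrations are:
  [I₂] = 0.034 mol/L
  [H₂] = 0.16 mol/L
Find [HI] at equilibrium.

[HI] = 0.77 mol/L

At equilibrium, Keq = [HI]² / ([H₂]·[I₂]) = 110.
([HI])² / ((0.16)·(0.034)) = 110
[HI]² = 0.598 ⇒ [HI] = 0.77 mol/L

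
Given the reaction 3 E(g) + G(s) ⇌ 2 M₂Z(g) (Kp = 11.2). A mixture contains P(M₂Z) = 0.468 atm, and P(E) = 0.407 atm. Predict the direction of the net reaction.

(G is a pure solid — omitted from Qp.)
Qp = P(M₂Z)² / P(E)³ = (0.468)² / (0.407)³ = 3.25
Qp = 3.25 < Kp = 11.2, so the forward reaction proceeds.

forward (toward products)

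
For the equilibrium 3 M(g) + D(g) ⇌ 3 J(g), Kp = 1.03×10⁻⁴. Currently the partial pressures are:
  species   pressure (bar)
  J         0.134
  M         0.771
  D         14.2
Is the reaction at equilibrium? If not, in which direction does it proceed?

in the reverse direction

Qp = P(J)³ / (P(M)³·P(D)) = (0.134)³ / ((0.771)³·(14.2)) = 3.70×10⁻⁴
Qp = 3.70×10⁻⁴ > Kp = 1.03×10⁻⁴, so the reverse reaction proceeds.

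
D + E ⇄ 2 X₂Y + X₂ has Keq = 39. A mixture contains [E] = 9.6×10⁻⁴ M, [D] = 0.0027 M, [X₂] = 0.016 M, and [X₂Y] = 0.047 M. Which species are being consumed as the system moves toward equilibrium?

Q = [X₂Y]²·[X₂] / ([D]·[E]) = (0.047)²·(0.016) / ((0.0027)·(9.6×10⁻⁴)) = 14
Q = 14 < Keq = 39: net forward reaction.

D, E (reactants)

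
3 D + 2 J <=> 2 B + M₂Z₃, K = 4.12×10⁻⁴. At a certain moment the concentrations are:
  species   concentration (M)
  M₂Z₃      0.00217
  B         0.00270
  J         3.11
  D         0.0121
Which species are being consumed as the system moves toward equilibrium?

B, M₂Z₃ (products)

Q = [B]²·[M₂Z₃] / ([D]³·[J]²) = (0.00270)²·(0.00217) / ((0.0121)³·(3.11)²) = 9.23×10⁻⁴
Q = 9.23×10⁻⁴ > K = 4.12×10⁻⁴: net reverse reaction.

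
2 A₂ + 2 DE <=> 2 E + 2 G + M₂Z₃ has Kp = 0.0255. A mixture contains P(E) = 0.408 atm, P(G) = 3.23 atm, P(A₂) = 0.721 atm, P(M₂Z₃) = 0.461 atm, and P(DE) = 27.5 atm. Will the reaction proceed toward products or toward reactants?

Qp = P(E)²·P(G)²·P(M₂Z₃) / (P(A₂)²·P(DE)²) = (0.408)²·(3.23)²·(0.461) / ((0.721)²·(27.5)²) = 0.00204
Qp = 0.00204 < Kp = 0.0255, so the forward reaction proceeds.

toward products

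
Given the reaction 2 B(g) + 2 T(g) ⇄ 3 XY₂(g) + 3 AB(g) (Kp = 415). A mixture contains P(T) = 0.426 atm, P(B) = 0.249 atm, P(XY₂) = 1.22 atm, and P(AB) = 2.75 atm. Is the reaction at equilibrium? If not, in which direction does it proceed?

toward reactants

Qp = P(XY₂)³·P(AB)³ / (P(B)²·P(T)²) = (1.22)³·(2.75)³ / ((0.249)²·(0.426)²) = 3360
Qp = 3360 > Kp = 415, so the reverse reaction proceeds.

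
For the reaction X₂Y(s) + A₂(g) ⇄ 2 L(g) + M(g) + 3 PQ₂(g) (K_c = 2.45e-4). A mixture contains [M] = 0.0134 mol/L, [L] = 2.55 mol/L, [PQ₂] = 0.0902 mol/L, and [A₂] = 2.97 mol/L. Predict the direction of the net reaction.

forward (toward products)

(X₂Y is a pure solid — omitted from Q_c.)
Q_c = [L]²·[M]·[PQ₂]³ / [A₂] = (2.55)²·(0.0134)·(0.0902)³ / (2.97) = 2.15e-5
Q_c = 2.15e-5 < K_c = 2.45e-4, so the forward reaction proceeds.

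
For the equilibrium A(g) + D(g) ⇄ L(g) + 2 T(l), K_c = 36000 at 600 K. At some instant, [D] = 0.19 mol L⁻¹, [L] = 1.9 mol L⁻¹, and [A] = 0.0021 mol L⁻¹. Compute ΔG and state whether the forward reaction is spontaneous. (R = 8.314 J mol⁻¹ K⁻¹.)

(T is a pure liquid — omitted from Q_c.)
Q_c = [L] / ([A]·[D]) = (1.9) / ((0.0021)·(0.19)) = 4760
ΔG = RT ln(Q_c/K_c) = (8.314 J mol⁻¹ K⁻¹)(600 K) × ln(4760/36000)
   = (4.988 kJ/mol)(-2.023) = -10.1 kJ/mol
ΔG < 0, so the forward reaction is spontaneous (proceeds forward).

ΔG = -10.1 kJ/mol; the forward reaction is spontaneous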